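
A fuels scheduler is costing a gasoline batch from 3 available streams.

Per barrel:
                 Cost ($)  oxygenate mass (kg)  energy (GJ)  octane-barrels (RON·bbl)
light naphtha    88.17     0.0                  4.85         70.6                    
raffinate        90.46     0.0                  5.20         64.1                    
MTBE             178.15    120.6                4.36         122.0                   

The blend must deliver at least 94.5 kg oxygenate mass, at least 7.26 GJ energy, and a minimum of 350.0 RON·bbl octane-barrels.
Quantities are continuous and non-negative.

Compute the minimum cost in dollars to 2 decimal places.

$457.31

Treat it as an LP. Let x1 = barrels of light naphtha, x2 = barrels of raffinate, x3 = barrels of MTBE.
min 88.17x1 + 90.46x2 + 178.15x3 with:
  120.6x3 ≥ 94.5   (oxygenate mass)
  4.85x1 + 5.2x2 + 4.36x3 ≥ 7.26   (energy)
  70.6x1 + 64.1x2 + 122x3 ≥ 350   (octane-barrels)
  x1, x2, x3 ≥ 0.
The cheapest feasible vertex uses only light naphtha, MTBE; raffinate is not used. Binding constraints: oxygenate mass and octane-barrels.
Solving gives x1 = 3.6034, x3 = 0.78358.
Cost = 88.17·3.6034 + 178.15·0.78358 = 457.3066.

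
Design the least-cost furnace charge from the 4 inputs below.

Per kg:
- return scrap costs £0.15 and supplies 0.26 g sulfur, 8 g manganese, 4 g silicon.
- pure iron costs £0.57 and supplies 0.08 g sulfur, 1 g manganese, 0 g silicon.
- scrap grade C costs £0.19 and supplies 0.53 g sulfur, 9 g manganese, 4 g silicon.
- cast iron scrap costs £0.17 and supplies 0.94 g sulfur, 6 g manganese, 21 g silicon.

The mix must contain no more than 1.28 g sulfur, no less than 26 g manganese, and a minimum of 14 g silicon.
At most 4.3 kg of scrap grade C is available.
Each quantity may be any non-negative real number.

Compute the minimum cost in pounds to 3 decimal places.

£0.491

This is a linear program. Let x1 = kg of return scrap, x2 = kg of pure iron, x3 = kg of scrap grade C, x4 = kg of cast iron scrap.
min 0.15x1 + 0.57x2 + 0.19x3 + 0.17x4 subject to:
  0.26x1 + 0.08x2 + 0.53x3 + 0.94x4 ≤ 1.28   (sulfur)
  8x1 + 1x2 + 9x3 + 6x4 ≥ 26   (manganese)
  4x1 + 4x3 + 21x4 ≥ 14   (silicon)
  x3 ≤ 4.3
  x1, x2, x3, x4 ≥ 0.
The minimum-cost mix takes nothing from pure iron, scrap grade C — only return scrap, cast iron scrap. The manganese and silicon requirements are met with equality.
So return scrap = 3.208 kg, cast iron scrap = 0.05556 kg.
Objective = 0.15·3.208 + 0.17·0.05556 = 0.49065.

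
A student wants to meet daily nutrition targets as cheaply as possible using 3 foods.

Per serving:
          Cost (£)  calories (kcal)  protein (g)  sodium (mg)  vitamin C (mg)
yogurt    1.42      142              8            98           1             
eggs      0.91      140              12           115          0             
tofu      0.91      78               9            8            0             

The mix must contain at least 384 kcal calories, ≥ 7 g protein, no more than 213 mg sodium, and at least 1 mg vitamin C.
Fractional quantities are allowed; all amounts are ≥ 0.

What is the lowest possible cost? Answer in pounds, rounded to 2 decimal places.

£3.60

This is a linear program. Let x1 = servings of yogurt, x2 = servings of eggs, x3 = servings of tofu.
Minimize 1.42x1 + 0.91x2 + 0.91x3 s.t.:
  142x1 + 140x2 + 78x3 ≥ 384   (calories)
  8x1 + 12x2 + 9x3 ≥ 7   (protein)
  98x1 + 115x2 + 8x3 ≤ 213   (sodium)
  1x1 ≥ 1   (vitamin C)
  x1, x2, x3 ≥ 0.
The optimal mix uses every input. Binding constraints: calories, sodium, vitamin C.
That vertex is x1 = 1, x2 = 0.89605, x3 = 1.4943.
Total cost: 1.42·1 + 0.91·0.89605 + 0.91·1.4943 = 3.5952.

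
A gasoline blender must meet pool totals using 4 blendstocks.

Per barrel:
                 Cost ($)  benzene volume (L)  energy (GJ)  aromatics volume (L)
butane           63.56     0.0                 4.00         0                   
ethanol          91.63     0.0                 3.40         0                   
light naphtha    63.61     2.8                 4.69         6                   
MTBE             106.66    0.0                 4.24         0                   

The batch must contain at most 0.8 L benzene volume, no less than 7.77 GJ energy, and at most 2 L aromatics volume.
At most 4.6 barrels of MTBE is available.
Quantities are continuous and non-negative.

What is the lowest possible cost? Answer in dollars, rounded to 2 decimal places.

$120.35

Let x1 = barrels of butane, x2 = barrels of ethanol, x3 = barrels of light naphtha, x4 = barrels of MTBE.
Minimize 63.56x1 + 91.63x2 + 63.61x3 + 106.66x4 subject to:
  2.8x3 ≤ 0.8   (benzene volume)
  4x1 + 3.4x2 + 4.69x3 + 4.24x4 ≥ 7.77   (energy)
  6x3 ≤ 2   (aromatics volume)
  x4 ≤ 4.6
  x1, x2, x3, x4 ≥ 0.
The minimum-cost mix takes nothing from ethanol, MTBE — only butane, light naphtha. There the benzene volume and energy constraints are tight.
So butane = 1.6075 barrels, light naphtha = 0.28571 barrels.
Total cost: 63.56·1.6075 + 63.61·0.28571 = 120.3467.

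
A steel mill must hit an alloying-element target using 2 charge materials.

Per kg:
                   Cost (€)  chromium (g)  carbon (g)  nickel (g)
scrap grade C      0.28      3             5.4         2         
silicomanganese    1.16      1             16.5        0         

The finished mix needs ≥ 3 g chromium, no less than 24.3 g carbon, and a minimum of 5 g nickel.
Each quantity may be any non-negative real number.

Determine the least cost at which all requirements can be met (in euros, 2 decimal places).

Set it up as a linear program. Let x1 = kg of scrap grade C, x2 = kg of silicomanganese.
min 0.28x1 + 1.16x2 s.t.:
  3x1 + 1x2 ≥ 3   (chromium)
  5.4x1 + 16.5x2 ≥ 24.3   (carbon)
  2x1 ≥ 5   (nickel)
  x1, x2 ≥ 0.
The minimum-cost mix takes nothing from silicomanganese — only scrap grade C. Binding constraint: carbon.
Solving gives x1 = 4.5.
Total cost: 0.28·4.5 = 1.2600.

€1.26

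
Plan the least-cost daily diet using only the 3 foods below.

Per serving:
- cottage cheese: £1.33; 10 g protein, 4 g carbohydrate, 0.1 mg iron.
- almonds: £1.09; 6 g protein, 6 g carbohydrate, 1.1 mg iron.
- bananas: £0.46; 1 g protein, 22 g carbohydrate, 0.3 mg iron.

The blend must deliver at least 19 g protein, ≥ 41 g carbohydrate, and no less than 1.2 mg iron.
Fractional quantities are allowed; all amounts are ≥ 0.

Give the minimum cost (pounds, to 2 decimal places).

£3.17

Let x1 = servings of cottage cheese, x2 = servings of almonds, x3 = servings of bananas.
Minimise 1.33x1 + 1.09x2 + 0.46x3 with:
  10x1 + 6x2 + 1x3 ≥ 19   (protein)
  4x1 + 6x2 + 22x3 ≥ 41   (carbohydrate)
  0.1x1 + 1.1x2 + 0.3x3 ≥ 1.2   (iron)
  x1, x2, x3 ≥ 0.
The optimal mix uses every input. Binding constraints: protein, carbohydrate, iron.
That vertex is x1 = 1.415, x2 = 0.5663, x3 = 1.452.
Objective = 1.33·1.415 + 1.09·0.5663 + 0.46·1.452 = 3.1671.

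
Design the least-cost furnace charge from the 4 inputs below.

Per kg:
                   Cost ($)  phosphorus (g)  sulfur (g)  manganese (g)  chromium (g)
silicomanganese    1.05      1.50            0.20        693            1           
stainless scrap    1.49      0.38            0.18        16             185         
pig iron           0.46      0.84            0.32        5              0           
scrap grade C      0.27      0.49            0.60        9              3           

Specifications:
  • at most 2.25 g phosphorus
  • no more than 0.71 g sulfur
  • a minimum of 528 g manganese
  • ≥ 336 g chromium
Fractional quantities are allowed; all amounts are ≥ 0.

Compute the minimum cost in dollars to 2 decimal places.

$3.46

This is a linear program. Let x1 = kg of silicomanganese, x2 = kg of stainless scrap, x3 = kg of pig iron, x4 = kg of scrap grade C.
Minimize 1.05x1 + 1.49x2 + 0.46x3 + 0.27x4 subject to:
  1.5x1 + 0.38x2 + 0.84x3 + 0.49x4 ≤ 2.25   (phosphorus)
  0.2x1 + 0.18x2 + 0.32x3 + 0.6x4 ≤ 0.71   (sulfur)
  693x1 + 16x2 + 5x3 + 9x4 ≥ 528   (manganese)
  1x1 + 185x2 + 3x4 ≥ 336   (chromium)
  x1, x2, x3, x4 ≥ 0.
At the optimum only silicomanganese, stainless scrap are positive (pig iron, scrap grade C = 0). Binding constraints: manganese and chromium.
So silicomanganese = 0.7201 kg, stainless scrap = 1.812 kg.
Total cost: 1.05·0.7201 + 1.49·1.812 = 3.4560.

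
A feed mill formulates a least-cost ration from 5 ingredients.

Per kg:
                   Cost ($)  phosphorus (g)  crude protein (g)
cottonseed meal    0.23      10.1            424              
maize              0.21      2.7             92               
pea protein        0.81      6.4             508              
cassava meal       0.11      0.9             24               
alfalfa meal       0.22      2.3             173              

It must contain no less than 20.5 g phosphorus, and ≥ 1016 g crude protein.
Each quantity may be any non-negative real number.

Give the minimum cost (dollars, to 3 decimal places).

$0.551

Set it up as a linear program. Let x1 = kg of cottonseed meal, x2 = kg of maize, x3 = kg of pea protein, x4 = kg of cassava meal, x5 = kg of alfalfa meal.
Minimize 0.23x1 + 0.21x2 + 0.81x3 + 0.11x4 + 0.22x5 subject to:
  10.1x1 + 2.7x2 + 6.4x3 + 0.9x4 + 2.3x5 ≥ 20.5   (phosphorus)
  424x1 + 92x2 + 508x3 + 24x4 + 173x5 ≥ 1016   (crude protein)
  x1, x2, x3, x4, x5 ≥ 0.
The cheapest feasible vertex uses only cottonseed meal; maize, pea protein, cassava meal, alfalfa meal are not used. There the crude protein constraint is tight.
That vertex is x1 = 2.396.
Hence cost = 0.23·2.396 = $0.55108.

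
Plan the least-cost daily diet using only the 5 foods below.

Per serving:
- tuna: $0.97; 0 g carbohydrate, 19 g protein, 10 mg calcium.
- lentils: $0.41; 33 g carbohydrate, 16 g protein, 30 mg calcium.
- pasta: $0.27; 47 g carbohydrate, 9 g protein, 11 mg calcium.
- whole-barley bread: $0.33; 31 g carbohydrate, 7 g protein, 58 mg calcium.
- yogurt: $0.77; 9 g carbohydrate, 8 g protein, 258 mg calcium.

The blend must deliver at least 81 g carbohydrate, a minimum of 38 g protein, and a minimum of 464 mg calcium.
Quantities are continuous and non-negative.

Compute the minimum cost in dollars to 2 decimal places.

$1.91

Set it up as a linear program. Let x1 = servings of tuna, x2 = servings of lentils, x3 = servings of pasta, x4 = servings of whole-barley bread, x5 = servings of yogurt.
min 0.97x1 + 0.41x2 + 0.27x3 + 0.33x4 + 0.77x5 subject to:
  33x2 + 47x3 + 31x4 + 9x5 ≥ 81   (carbohydrate)
  19x1 + 16x2 + 9x3 + 7x4 + 8x5 ≥ 38   (protein)
  10x1 + 30x2 + 11x3 + 58x4 + 258x5 ≥ 464   (calcium)
  x1, x2, x3, x4, x5 ≥ 0.
The optimal basis is {lentils, pasta, yogurt}; tuna, whole-barley bread drop out. There the carbohydrate, protein, calcium constraints are tight.
Solving gives x2 = 1.267, x3 = 0.5219, x5 = 1.629.
Total cost: 0.41·1.267 + 0.27·0.5219 + 0.77·1.629 = 1.9147.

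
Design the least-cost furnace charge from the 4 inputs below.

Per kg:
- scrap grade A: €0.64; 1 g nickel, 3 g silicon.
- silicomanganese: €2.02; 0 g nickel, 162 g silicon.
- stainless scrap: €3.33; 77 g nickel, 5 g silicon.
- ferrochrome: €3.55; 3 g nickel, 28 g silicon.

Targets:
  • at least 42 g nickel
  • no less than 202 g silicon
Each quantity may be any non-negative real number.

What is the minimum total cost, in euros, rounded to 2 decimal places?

Treat it as an LP. Let x1 = kg of scrap grade A, x2 = kg of silicomanganese, x3 = kg of stainless scrap, x4 = kg of ferrochrome.
min 0.64x1 + 2.02x2 + 3.33x3 + 3.55x4 subject to:
  1x1 + 77x3 + 3x4 ≥ 42   (nickel)
  3x1 + 162x2 + 5x3 + 28x4 ≥ 202   (silicon)
  x1, x2, x3, x4 ≥ 0.
The minimum-cost mix takes nothing from scrap grade A, ferrochrome — only silicomanganese, stainless scrap. Binding constraints: nickel and silicon.
Solving gives x2 = 1.23, x3 = 0.5455.
Total cost: 2.02·1.23 + 3.33·0.5455 = 4.3011.

€4.30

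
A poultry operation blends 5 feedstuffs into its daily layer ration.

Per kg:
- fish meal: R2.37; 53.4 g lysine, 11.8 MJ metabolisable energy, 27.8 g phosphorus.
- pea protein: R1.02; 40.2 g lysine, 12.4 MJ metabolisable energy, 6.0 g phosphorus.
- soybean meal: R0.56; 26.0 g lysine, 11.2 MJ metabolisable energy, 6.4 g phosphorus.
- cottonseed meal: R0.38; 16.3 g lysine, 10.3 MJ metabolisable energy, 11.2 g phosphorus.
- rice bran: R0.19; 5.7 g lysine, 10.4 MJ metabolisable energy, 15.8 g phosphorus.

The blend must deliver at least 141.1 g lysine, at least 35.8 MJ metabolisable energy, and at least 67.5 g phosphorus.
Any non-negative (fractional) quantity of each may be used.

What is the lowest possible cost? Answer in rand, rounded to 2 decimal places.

This is a linear program. Let x1 = kg of fish meal, x2 = kg of pea protein, x3 = kg of soybean meal, x4 = kg of cottonseed meal, x5 = kg of rice bran.
min 2.37x1 + 1.02x2 + 0.56x3 + 0.38x4 + 0.19x5 subject to:
  53.4x1 + 40.2x2 + 26x3 + 16.3x4 + 5.7x5 ≥ 141.1   (lysine)
  11.8x1 + 12.4x2 + 11.2x3 + 10.3x4 + 10.4x5 ≥ 35.8   (metabolisable energy)
  27.8x1 + 6x2 + 6.4x3 + 11.2x4 + 15.8x5 ≥ 67.5   (phosphorus)
  x1, x2, x3, x4, x5 ≥ 0.
The optimal basis is {soybean meal, cottonseed meal}; fish meal, pea protein, rice bran drop out. The lysine and phosphorus requirements are met with equality.
Optimal quantities: soybean meal = 2.569 kg, cottonseed meal = 4.559 kg.
Cost = 0.56·2.569 + 0.38·4.559 = 3.1711.

R3.17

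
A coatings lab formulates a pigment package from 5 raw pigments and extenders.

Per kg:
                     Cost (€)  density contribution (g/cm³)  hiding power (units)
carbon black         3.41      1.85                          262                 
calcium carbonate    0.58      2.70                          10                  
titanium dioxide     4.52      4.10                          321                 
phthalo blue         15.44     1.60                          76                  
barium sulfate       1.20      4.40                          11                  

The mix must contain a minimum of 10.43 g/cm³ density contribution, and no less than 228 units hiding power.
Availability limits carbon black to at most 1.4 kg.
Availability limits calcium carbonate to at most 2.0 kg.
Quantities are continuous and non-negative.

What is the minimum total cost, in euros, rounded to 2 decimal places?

Set it up as a linear program. Let x1 = kg of carbon black, x2 = kg of calcium carbonate, x3 = kg of titanium dioxide, x4 = kg of phthalo blue, x5 = kg of barium sulfate.
Minimise 3.41x1 + 0.58x2 + 4.52x3 + 15.44x4 + 1.2x5 subject to:
  1.85x1 + 2.7x2 + 4.1x3 + 1.6x4 + 4.4x5 ≥ 10.43   (density contribution)
  262x1 + 10x2 + 321x3 + 76x4 + 11x5 ≥ 228   (hiding power)
  x1 ≤ 1.4
  x2 ≤ 2
  x1, x2, x3, x4, x5 ≥ 0.
The cheapest feasible vertex uses only calcium carbonate, titanium dioxide, barium sulfate; carbon black, phthalo blue are not used. The density contribution, hiding power, the calcium carbonate cap requirements are met with equality.
Optimal quantities: calcium carbonate = 2 kg, titanium dioxide = 0.6289 kg, barium sulfate = 0.5572 kg.
Cost = 0.58·2 + 4.52·0.6289 + 1.2·0.5572 = 4.6713.

€4.67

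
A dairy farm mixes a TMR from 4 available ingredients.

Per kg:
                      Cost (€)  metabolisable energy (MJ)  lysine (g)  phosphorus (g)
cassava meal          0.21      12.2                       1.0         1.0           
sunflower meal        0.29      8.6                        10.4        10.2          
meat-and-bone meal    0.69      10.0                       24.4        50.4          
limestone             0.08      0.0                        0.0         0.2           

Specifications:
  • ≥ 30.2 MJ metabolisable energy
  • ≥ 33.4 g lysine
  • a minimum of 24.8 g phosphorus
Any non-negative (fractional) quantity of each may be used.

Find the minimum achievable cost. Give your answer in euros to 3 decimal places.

€0.973

Let x1 = kg of cassava meal, x2 = kg of sunflower meal, x3 = kg of meat-and-bone meal, x4 = kg of limestone.
Minimise 0.21x1 + 0.29x2 + 0.69x3 + 0.08x4 s.t.:
  12.2x1 + 8.6x2 + 10x3 ≥ 30.2   (metabolisable energy)
  1x1 + 10.4x2 + 24.4x3 ≥ 33.4   (lysine)
  1x1 + 10.2x2 + 50.4x3 + 0.2x4 ≥ 24.8   (phosphorus)
  x1, x2, x3, x4 ≥ 0.
The cheapest feasible vertex uses only cassava meal, sunflower meal; meat-and-bone meal, limestone are not used. Binding constraints: metabolisable energy and lysine.
Solving gives x1 = 0.2269, x2 = 3.19.
Objective = 0.21·0.2269 + 0.29·3.19 = 0.97275.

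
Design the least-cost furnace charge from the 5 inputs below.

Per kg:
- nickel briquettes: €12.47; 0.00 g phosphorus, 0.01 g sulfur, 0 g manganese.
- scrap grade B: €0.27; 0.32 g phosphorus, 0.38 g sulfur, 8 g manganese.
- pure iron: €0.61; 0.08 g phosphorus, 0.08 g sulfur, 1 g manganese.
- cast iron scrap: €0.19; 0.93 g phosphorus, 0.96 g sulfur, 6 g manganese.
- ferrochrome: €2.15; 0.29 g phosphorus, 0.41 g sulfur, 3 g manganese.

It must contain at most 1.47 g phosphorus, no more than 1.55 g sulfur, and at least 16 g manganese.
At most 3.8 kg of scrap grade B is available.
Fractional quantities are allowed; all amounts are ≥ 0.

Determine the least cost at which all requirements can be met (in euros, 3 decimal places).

€0.525

This is a linear program. Let x1 = kg of nickel briquettes, x2 = kg of scrap grade B, x3 = kg of pure iron, x4 = kg of cast iron scrap, x5 = kg of ferrochrome.
min 12.47x1 + 0.27x2 + 0.61x3 + 0.19x4 + 2.15x5 s.t.:
  0.32x2 + 0.08x3 + 0.93x4 + 0.29x5 ≤ 1.47   (phosphorus)
  0.01x1 + 0.38x2 + 0.08x3 + 0.96x4 + 0.41x5 ≤ 1.55   (sulfur)
  8x2 + 1x3 + 6x4 + 3x5 ≥ 16   (manganese)
  x2 ≤ 3.8
  x1, x2, x3, x4, x5 ≥ 0.
At the optimum only scrap grade B, cast iron scrap are positive (nickel briquettes, pure iron, ferrochrome = 0). The sulfur and manganese requirements are met with equality.
That vertex is x2 = 1.122, x4 = 1.17.
Cost = 0.27·1.122 + 0.19·1.17 = 0.52524.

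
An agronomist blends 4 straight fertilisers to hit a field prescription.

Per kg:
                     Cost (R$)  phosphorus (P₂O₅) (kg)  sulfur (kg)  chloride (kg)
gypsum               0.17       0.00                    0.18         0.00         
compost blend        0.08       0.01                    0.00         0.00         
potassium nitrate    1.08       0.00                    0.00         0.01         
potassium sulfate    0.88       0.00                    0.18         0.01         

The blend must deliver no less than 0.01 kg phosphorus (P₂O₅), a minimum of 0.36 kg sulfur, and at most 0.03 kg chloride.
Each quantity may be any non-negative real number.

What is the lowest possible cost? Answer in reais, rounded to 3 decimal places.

R$0.420

Let x1 = kg of gypsum, x2 = kg of compost blend, x3 = kg of potassium nitrate, x4 = kg of potassium sulfate.
Minimize 0.17x1 + 0.08x2 + 1.08x3 + 0.88x4 with:
  0.01x2 ≥ 0.01   (phosphorus (P₂O₅))
  0.18x1 + 0.18x4 ≥ 0.36   (sulfur)
  0.01x3 + 0.01x4 ≤ 0.03   (chloride)
  x1, x2, x3, x4 ≥ 0.
The optimal basis is {gypsum, compost blend}; potassium nitrate, potassium sulfate drop out. The phosphorus (P₂O₅) and sulfur requirements are met with equality.
Optimal quantities: gypsum = 2 kg, compost blend = 1 kg.
Hence cost = 0.17·2 + 0.08·1 = R$0.42000.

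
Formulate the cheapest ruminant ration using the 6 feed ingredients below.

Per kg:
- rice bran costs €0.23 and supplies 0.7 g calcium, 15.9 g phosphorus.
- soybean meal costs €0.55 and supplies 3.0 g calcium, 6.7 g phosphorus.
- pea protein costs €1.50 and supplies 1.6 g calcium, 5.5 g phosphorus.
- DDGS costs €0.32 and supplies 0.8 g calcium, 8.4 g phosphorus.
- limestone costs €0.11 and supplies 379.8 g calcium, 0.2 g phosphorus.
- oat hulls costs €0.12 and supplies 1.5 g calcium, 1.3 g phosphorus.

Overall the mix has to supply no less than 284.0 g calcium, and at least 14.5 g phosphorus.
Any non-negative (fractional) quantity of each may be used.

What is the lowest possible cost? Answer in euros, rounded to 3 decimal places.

€0.290

This is a linear program. Let x1 = kg of rice bran, x2 = kg of soybean meal, x3 = kg of pea protein, x4 = kg of DDGS, x5 = kg of limestone, x6 = kg of oat hulls.
min 0.23x1 + 0.55x2 + 1.5x3 + 0.32x4 + 0.11x5 + 0.12x6 subject to:
  0.7x1 + 3x2 + 1.6x3 + 0.8x4 + 379.8x5 + 1.5x6 ≥ 284   (calcium)
  15.9x1 + 6.7x2 + 5.5x3 + 8.4x4 + 0.2x5 + 1.3x6 ≥ 14.5   (phosphorus)
  x1, x2, x3, x4, x5, x6 ≥ 0.
The cheapest feasible vertex uses only rice bran, limestone; soybean meal, pea protein, DDGS, oat hulls are not used. Binding constraints: calcium and phosphorus.
So rice bran = 0.9026 kg, limestone = 0.7461 kg.
Total cost: 0.23·0.9026 + 0.11·0.7461 = 0.28967.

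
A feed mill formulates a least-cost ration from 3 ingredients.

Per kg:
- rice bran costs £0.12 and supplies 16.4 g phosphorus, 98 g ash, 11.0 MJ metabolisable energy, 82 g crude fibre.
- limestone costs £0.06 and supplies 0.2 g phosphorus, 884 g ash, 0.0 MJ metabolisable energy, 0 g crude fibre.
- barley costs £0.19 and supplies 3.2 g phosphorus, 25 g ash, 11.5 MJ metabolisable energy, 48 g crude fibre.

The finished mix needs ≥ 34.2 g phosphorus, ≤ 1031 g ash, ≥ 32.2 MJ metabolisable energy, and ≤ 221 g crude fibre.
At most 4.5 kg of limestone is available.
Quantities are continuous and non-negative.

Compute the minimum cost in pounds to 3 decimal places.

This is a linear program. Let x1 = kg of rice bran, x2 = kg of limestone, x3 = kg of barley.
min 0.12x1 + 0.06x2 + 0.19x3 with:
  16.4x1 + 0.2x2 + 3.2x3 ≥ 34.2   (phosphorus)
  98x1 + 884x2 + 25x3 ≤ 1031   (ash)
  11x1 + 11.5x3 ≥ 32.2   (metabolisable energy)
  82x1 + 48x3 ≤ 221   (crude fibre)
  x2 ≤ 4.5
  x1, x2, x3 ≥ 0.
The optimal basis is {rice bran, barley}; limestone drops out. The metabolisable energy and crude fibre requirements are met with equality.
Solving gives x1 = 2.4, x3 = 0.5046.
Total cost: 0.12·2.4 + 0.19·0.5046 = 0.38387.

£0.384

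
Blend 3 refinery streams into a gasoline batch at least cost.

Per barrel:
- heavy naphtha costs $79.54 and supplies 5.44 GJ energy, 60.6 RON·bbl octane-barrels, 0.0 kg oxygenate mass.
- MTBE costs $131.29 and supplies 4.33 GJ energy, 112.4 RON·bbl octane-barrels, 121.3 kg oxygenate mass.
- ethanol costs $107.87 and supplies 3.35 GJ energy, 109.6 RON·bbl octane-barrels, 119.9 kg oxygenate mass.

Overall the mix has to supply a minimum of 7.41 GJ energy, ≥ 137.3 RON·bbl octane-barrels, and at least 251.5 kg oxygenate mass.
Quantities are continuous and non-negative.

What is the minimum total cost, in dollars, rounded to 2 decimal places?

This is a linear program. Let x1 = barrels of heavy naphtha, x2 = barrels of MTBE, x3 = barrels of ethanol.
Minimise 79.54x1 + 131.29x2 + 107.87x3 s.t.:
  5.44x1 + 4.33x2 + 3.35x3 ≥ 7.41   (energy)
  60.6x1 + 112.4x2 + 109.6x3 ≥ 137.3   (octane-barrels)
  121.3x2 + 119.9x3 ≥ 251.5   (oxygenate mass)
  x1, x2, x3 ≥ 0.
The cheapest feasible vertex uses only heavy naphtha, ethanol; MTBE is not used. Binding constraints: energy and oxygenate mass.
Optimal quantities: heavy naphtha = 0.070423 barrels, ethanol = 2.0976 barrels.
Cost = 79.54·0.070423 + 107.87·2.0976 = 231.8696.

$231.87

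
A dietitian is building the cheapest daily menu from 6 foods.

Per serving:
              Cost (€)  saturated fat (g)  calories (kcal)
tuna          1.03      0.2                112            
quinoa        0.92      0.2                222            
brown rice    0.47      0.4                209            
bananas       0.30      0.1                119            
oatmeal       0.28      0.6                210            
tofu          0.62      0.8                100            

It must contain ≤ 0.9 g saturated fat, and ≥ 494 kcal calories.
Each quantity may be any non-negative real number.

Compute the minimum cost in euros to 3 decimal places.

€0.960

Let x1 = servings of tuna, x2 = servings of quinoa, x3 = servings of brown rice, x4 = servings of bananas, x5 = servings of oatmeal, x6 = servings of tofu.
min 1.03x1 + 0.92x2 + 0.47x3 + 0.3x4 + 0.28x5 + 0.62x6 subject to:
  0.2x1 + 0.2x2 + 0.4x3 + 0.1x4 + 0.6x5 + 0.8x6 ≤ 0.9   (saturated fat)
  112x1 + 222x2 + 209x3 + 119x4 + 210x5 + 100x6 ≥ 494   (calories)
  x1, x2, x3, x4, x5, x6 ≥ 0.
The cheapest feasible vertex uses only bananas, oatmeal; tuna, quinoa, brown rice, tofu are not used. Binding constraints: saturated fat and calories.
That vertex is x4 = 2.131, x5 = 1.145.
Objective = 0.3·2.131 + 0.28·1.145 = 0.95990.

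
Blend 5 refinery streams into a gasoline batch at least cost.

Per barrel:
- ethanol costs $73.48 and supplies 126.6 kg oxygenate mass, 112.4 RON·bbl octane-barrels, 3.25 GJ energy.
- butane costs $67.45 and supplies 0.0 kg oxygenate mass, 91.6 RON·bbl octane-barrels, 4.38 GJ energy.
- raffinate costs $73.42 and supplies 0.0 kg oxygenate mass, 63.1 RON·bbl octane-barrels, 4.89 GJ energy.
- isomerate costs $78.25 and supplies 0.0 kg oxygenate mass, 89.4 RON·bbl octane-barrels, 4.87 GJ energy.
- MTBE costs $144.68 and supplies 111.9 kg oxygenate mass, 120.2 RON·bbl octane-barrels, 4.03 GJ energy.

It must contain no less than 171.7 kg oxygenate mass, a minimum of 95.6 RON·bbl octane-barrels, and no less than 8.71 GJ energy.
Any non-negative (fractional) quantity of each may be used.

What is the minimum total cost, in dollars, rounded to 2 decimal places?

Let x1 = barrels of ethanol, x2 = barrels of butane, x3 = barrels of raffinate, x4 = barrels of isomerate, x5 = barrels of MTBE.
min 73.48x1 + 67.45x2 + 73.42x3 + 78.25x4 + 144.68x5 subject to:
  126.6x1 + 111.9x5 ≥ 171.7   (oxygenate mass)
  112.4x1 + 91.6x2 + 63.1x3 + 89.4x4 + 120.2x5 ≥ 95.6   (octane-barrels)
  3.25x1 + 4.38x2 + 4.89x3 + 4.87x4 + 4.03x5 ≥ 8.71   (energy)
  x1, x2, x3, x4, x5 ≥ 0.
The minimum-cost mix takes nothing from butane, isomerate, MTBE — only ethanol, raffinate. The oxygenate mass and energy requirements are met with equality.
Optimal quantities: ethanol = 1.3562 barrels, raffinate = 0.8798 barrels.
Hence cost = 73.48·1.3562 + 73.42·0.8798 = $164.2485.

$164.25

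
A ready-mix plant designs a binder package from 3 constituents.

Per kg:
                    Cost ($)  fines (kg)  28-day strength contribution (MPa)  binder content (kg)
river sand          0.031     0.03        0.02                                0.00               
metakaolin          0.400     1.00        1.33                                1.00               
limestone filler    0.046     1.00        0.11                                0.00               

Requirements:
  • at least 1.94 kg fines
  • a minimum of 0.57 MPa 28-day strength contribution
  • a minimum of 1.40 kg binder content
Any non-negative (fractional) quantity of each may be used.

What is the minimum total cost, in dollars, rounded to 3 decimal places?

$0.585

Let x1 = kg of river sand, x2 = kg of metakaolin, x3 = kg of limestone filler.
min 0.031x1 + 0.4x2 + 0.046x3 subject to:
  0.03x1 + 1x2 + 1x3 ≥ 1.94   (fines)
  0.02x1 + 1.33x2 + 0.11x3 ≥ 0.57   (28-day strength contribution)
  1x2 ≥ 1.4   (binder content)
  x1, x2, x3 ≥ 0.
At the optimum only metakaolin, limestone filler are positive (river sand = 0). There the fines and binder content constraints are tight.
Optimal quantities: metakaolin = 1.4 kg, limestone filler = 0.54 kg.
Cost = 0.4·1.4 + 0.046·0.54 = 0.58484.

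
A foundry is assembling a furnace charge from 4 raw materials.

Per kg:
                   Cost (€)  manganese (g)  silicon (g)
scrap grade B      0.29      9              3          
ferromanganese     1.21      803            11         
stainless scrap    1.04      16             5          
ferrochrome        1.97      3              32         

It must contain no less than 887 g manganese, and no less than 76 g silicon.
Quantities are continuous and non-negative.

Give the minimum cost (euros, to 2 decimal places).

€5.26

Set it up as a linear program. Let x1 = kg of scrap grade B, x2 = kg of ferromanganese, x3 = kg of stainless scrap, x4 = kg of ferrochrome.
Minimize 0.29x1 + 1.21x2 + 1.04x3 + 1.97x4 subject to:
  9x1 + 803x2 + 16x3 + 3x4 ≥ 887   (manganese)
  3x1 + 11x2 + 5x3 + 32x4 ≥ 76   (silicon)
  x1, x2, x3, x4 ≥ 0.
The cheapest feasible vertex uses only ferromanganese, ferrochrome; scrap grade B, stainless scrap are not used. There the manganese and silicon constraints are tight.
Optimal quantities: ferromanganese = 1.097 kg, ferrochrome = 1.998 kg.
Hence cost = 1.21·1.097 + 1.97·1.998 = €5.2634.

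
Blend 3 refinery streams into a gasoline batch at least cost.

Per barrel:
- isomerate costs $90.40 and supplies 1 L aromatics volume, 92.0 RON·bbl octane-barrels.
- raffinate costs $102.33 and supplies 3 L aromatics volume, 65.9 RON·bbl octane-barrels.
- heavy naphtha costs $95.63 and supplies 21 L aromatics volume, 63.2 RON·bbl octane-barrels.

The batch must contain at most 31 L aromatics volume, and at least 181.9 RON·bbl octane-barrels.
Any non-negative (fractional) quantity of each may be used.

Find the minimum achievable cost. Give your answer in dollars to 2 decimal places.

This is a linear program. Let x1 = barrels of isomerate, x2 = barrels of raffinate, x3 = barrels of heavy naphtha.
Minimise 90.4x1 + 102.33x2 + 95.63x3 s.t.:
  1x1 + 3x2 + 21x3 ≤ 31   (aromatics volume)
  92x1 + 65.9x2 + 63.2x3 ≥ 181.9   (octane-barrels)
  x1, x2, x3 ≥ 0.
The minimum-cost mix takes nothing from raffinate, heavy naphtha — only isomerate. The octane-barrels requirement is met with equality.
That vertex is x1 = 1.9772.
Cost = 90.4·1.9772 = 178.7389.

$178.74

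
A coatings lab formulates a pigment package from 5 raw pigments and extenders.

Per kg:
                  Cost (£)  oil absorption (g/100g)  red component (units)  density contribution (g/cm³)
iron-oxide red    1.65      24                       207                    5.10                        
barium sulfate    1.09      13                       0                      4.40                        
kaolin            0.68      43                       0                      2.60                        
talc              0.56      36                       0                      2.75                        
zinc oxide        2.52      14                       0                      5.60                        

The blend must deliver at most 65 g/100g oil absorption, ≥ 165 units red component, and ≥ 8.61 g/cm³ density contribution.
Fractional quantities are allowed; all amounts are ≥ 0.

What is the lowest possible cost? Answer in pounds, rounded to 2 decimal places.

Treat it as an LP. Let x1 = kg of iron-oxide red, x2 = kg of barium sulfate, x3 = kg of kaolin, x4 = kg of talc, x5 = kg of zinc oxide.
Minimize 1.65x1 + 1.09x2 + 0.68x3 + 0.56x4 + 2.52x5 with:
  24x1 + 13x2 + 43x3 + 36x4 + 14x5 ≤ 65   (oil absorption)
  207x1 ≥ 165   (red component)
  5.1x1 + 4.4x2 + 2.6x3 + 2.75x4 + 5.6x5 ≥ 8.61   (density contribution)
  x1, x2, x3, x4, x5 ≥ 0.
At the optimum only iron-oxide red, barium sulfate, talc are positive (kaolin, zinc oxide = 0). Binding constraints: oil absorption, red component, density contribution.
Optimal quantities: iron-oxide red = 0.7971 kg, barium sulfate = 0.3055 kg, talc = 1.164 kg.
Hence cost = 1.65·0.7971 + 1.09·0.3055 + 0.56·1.164 = £2.3001.

£2.30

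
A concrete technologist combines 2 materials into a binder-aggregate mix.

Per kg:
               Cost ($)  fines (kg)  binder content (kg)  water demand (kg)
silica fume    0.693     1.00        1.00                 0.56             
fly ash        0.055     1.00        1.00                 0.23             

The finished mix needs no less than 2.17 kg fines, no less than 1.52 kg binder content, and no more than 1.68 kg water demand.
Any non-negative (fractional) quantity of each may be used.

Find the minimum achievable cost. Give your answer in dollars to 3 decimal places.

Let x1 = kg of silica fume, x2 = kg of fly ash.
Minimize 0.693x1 + 0.055x2 s.t.:
  1x1 + 1x2 ≥ 2.17   (fines)
  1x1 + 1x2 ≥ 1.52   (binder content)
  0.56x1 + 0.23x2 ≤ 1.68   (water demand)
  x1, x2 ≥ 0.
The minimum-cost mix takes nothing from silica fume — only fly ash. Binding constraint: fines.
So fly ash = 2.17 kg.
Objective = 0.055·2.17 = 0.11935.

$0.119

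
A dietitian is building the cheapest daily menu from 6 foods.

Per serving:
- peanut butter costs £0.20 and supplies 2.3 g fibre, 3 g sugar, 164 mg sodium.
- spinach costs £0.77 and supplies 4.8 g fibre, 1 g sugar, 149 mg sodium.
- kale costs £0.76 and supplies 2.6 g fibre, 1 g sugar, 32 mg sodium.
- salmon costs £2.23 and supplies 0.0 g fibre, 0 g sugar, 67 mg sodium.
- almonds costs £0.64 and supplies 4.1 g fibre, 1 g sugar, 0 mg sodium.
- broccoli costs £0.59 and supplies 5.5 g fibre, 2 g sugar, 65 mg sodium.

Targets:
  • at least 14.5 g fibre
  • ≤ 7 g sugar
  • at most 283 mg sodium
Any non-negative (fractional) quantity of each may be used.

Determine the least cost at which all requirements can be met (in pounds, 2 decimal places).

£1.52

Treat it as an LP. Let x1 = servings of peanut butter, x2 = servings of spinach, x3 = servings of kale, x4 = servings of salmon, x5 = servings of almonds, x6 = servings of broccoli.
Minimise 0.2x1 + 0.77x2 + 0.76x3 + 2.23x4 + 0.64x5 + 0.59x6 with:
  2.3x1 + 4.8x2 + 2.6x3 + 4.1x5 + 5.5x6 ≥ 14.5   (fibre)
  3x1 + 1x2 + 1x3 + 1x5 + 2x6 ≤ 7   (sugar)
  164x1 + 149x2 + 32x3 + 67x4 + 65x6 ≤ 283   (sodium)
  x1, x2, x3, x4, x5, x6 ≥ 0.
At the optimum only peanut butter, broccoli are positive (spinach, kale, salmon, almonds = 0). The fibre and sugar requirements are met with equality.
So peanut butter = 0.7983 servings, broccoli = 2.303 servings.
Hence cost = 0.2·0.7983 + 0.59·2.303 = £1.5184.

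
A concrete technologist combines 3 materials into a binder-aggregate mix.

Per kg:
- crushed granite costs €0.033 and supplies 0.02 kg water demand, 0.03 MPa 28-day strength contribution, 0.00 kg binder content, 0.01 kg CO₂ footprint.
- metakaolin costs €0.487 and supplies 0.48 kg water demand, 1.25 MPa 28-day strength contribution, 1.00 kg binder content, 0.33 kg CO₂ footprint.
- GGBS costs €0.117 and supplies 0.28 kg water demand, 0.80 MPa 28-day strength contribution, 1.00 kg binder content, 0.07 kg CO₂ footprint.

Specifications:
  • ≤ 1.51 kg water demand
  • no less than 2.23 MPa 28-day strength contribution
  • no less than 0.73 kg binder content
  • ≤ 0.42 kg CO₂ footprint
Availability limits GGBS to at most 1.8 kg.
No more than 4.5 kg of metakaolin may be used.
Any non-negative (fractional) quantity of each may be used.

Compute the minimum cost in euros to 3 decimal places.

Set it up as a linear program. Let x1 = kg of crushed granite, x2 = kg of metakaolin, x3 = kg of GGBS.
Minimize 0.033x1 + 0.487x2 + 0.117x3 s.t.:
  0.02x1 + 0.48x2 + 0.28x3 ≤ 1.51   (water demand)
  0.03x1 + 1.25x2 + 0.8x3 ≥ 2.23   (28-day strength contribution)
  1x2 + 1x3 ≥ 0.73   (binder content)
  0.01x1 + 0.33x2 + 0.07x3 ≤ 0.42   (CO₂ footprint)
  x3 ≤ 1.8
  x2 ≤ 4.5
  x1, x2, x3 ≥ 0.
At the optimum only metakaolin, GGBS are positive (crushed granite = 0). There the 28-day strength contribution and the GGBS cap constraints are tight.
That vertex is x2 = 0.632, x3 = 1.8.
Objective = 0.487·0.632 + 0.117·1.8 = 0.51838.

€0.518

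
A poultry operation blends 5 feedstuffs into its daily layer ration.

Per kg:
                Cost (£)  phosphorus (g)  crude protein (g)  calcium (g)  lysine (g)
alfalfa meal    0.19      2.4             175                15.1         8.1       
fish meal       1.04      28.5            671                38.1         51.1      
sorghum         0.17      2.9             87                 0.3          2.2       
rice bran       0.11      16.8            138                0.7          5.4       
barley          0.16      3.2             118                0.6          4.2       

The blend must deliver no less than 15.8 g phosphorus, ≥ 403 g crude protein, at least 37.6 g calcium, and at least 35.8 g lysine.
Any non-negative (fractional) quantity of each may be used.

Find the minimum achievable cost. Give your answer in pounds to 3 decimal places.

This is a linear program. Let x1 = kg of alfalfa meal, x2 = kg of fish meal, x3 = kg of sorghum, x4 = kg of rice bran, x5 = kg of barley.
Minimise 0.19x1 + 1.04x2 + 0.17x3 + 0.11x4 + 0.16x5 with:
  2.4x1 + 28.5x2 + 2.9x3 + 16.8x4 + 3.2x5 ≥ 15.8   (phosphorus)
  175x1 + 671x2 + 87x3 + 138x4 + 118x5 ≥ 403   (crude protein)
  15.1x1 + 38.1x2 + 0.3x3 + 0.7x4 + 0.6x5 ≥ 37.6   (calcium)
  8.1x1 + 51.1x2 + 2.2x3 + 5.4x4 + 4.2x5 ≥ 35.8   (lysine)
  x1, x2, x3, x4, x5 ≥ 0.
The minimum-cost mix takes nothing from sorghum, rice bran, barley — only alfalfa meal, fish meal. Binding constraints: calcium and lysine.
Solving gives x1 = 1.204, x2 = 0.5098.
Cost = 0.19·1.204 + 1.04·0.5098 = 0.75895.

£0.759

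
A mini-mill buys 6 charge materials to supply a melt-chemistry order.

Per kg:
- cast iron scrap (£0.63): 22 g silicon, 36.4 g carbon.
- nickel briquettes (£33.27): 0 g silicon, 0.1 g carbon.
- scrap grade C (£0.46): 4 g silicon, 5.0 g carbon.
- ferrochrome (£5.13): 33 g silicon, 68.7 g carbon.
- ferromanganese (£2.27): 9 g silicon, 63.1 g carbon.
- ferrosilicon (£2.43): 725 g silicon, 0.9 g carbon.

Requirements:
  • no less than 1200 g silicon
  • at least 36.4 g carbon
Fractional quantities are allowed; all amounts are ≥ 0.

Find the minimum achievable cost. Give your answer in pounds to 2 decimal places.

Let x1 = kg of cast iron scrap, x2 = kg of nickel briquettes, x3 = kg of scrap grade C, x4 = kg of ferrochrome, x5 = kg of ferromanganese, x6 = kg of ferrosilicon.
Minimise 0.63x1 + 33.27x2 + 0.46x3 + 5.13x4 + 2.27x5 + 2.43x6 with:
  22x1 + 4x3 + 33x4 + 9x5 + 725x6 ≥ 1200   (silicon)
  36.4x1 + 0.1x2 + 5x3 + 68.7x4 + 63.1x5 + 0.9x6 ≥ 36.4   (carbon)
  x1, x2, x3, x4, x5, x6 ≥ 0.
The cheapest feasible vertex uses only cast iron scrap, ferrosilicon; nickel briquettes, scrap grade C, ferrochrome, ferromanganese are not used. There the silicon and carbon constraints are tight.
That vertex is x1 = 0.9598, x6 = 1.626.
Cost = 0.63·0.9598 + 2.43·1.626 = 4.5559.

£4.56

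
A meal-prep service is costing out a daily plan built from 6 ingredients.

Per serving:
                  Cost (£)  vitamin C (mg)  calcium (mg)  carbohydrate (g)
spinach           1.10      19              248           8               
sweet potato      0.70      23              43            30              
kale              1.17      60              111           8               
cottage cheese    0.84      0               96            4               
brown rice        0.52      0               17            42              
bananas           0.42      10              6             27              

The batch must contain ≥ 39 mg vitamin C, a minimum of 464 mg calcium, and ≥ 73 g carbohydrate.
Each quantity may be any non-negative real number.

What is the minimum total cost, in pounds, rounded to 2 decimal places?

£2.73

Set it up as a linear program. Let x1 = servings of spinach, x2 = servings of sweet potato, x3 = servings of kale, x4 = servings of cottage cheese, x5 = servings of brown rice, x6 = servings of bananas.
Minimise 1.1x1 + 0.7x2 + 1.17x3 + 0.84x4 + 0.52x5 + 0.42x6 subject to:
  19x1 + 23x2 + 60x3 + 10x6 ≥ 39   (vitamin C)
  248x1 + 43x2 + 111x3 + 96x4 + 17x5 + 6x6 ≥ 464   (calcium)
  8x1 + 30x2 + 8x3 + 4x4 + 42x5 + 27x6 ≥ 73   (carbohydrate)
  x1, x2, x3, x4, x5, x6 ≥ 0.
At the optimum only spinach, sweet potato, brown rice are positive (kale, cottage cheese, bananas = 0). Binding constraints: vitamin C, calcium, carbohydrate.
Optimal quantities: spinach = 1.743 servings, sweet potato = 0.256 servings, brown rice = 1.223 servings.
Hence cost = 1.1·1.743 + 0.7·0.256 + 0.52·1.223 = £2.7325.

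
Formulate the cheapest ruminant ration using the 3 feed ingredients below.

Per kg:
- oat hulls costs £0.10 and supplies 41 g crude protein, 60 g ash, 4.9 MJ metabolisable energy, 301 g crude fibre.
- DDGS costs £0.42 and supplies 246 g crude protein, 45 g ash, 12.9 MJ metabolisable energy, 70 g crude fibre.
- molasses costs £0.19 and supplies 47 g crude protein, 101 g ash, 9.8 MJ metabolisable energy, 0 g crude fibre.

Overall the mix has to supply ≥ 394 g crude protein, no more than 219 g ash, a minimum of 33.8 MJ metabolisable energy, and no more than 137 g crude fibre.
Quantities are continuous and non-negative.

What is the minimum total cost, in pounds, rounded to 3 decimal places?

Set it up as a linear program. Let x1 = kg of oat hulls, x2 = kg of DDGS, x3 = kg of molasses.
Minimise 0.1x1 + 0.42x2 + 0.19x3 subject to:
  41x1 + 246x2 + 47x3 ≥ 394   (crude protein)
  60x1 + 45x2 + 101x3 ≤ 219   (ash)
  4.9x1 + 12.9x2 + 9.8x3 ≥ 33.8   (metabolisable energy)
  301x1 + 70x2 ≤ 137   (crude fibre)
  x1, x2, x3 ≥ 0.
The cheapest feasible vertex uses only DDGS, molasses; oat hulls is not used. The ash and metabolisable energy requirements are met with equality.
That vertex is x2 = 1.471, x3 = 1.513.
Total cost: 0.42·1.471 + 0.19·1.513 = 0.90529.

£0.905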